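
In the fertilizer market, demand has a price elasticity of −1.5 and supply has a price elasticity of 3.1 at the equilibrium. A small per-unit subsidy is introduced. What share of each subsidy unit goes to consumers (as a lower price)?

Consumer share = 31/46

For a small subsidy around the equilibrium, the benefit split depends on the relative slopes, which at a point are proportional to the elasticities.
Buyer share = εs/(εs + |εd|) = 3.1/(3.1 + 1.5) = 31/46; seller share = |εd|/(εs + |εd|) = 15/46.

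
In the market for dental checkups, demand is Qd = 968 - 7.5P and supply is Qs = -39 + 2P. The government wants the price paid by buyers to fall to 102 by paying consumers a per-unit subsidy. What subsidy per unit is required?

Required subsidy s = 19 per unit

At a buyer price of 102, quantity demanded is 968 − 7.5·102 = 203.
Sellers supply 203 only when they receive Ps with -39 + 2·Ps = 203, i.e. Ps = 121.
s = Ps − Pb = 121 − 102 = 19.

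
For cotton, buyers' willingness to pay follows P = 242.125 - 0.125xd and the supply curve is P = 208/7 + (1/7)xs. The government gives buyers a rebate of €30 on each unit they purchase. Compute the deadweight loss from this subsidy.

Deadweight loss = €1680

Pre-subsidy: 242.125 - 0.125x = 208/7 + (1/7)x gives x* = 793 and P* = 143.
With the rebate, buyers effectively pay Pb = Ps − 30, where Ps is the price sellers receive.
On the curves, Pb = 242.125 - 0.125x and Ps = 208/7 + (1/7)x; the wedge Ps − Pb = 30 gives 208/7 + (1/7)x − (242.125 - 0.125x) = 30, so x' = 905.
Then Pb = 242.125 − 0.125·905 = 129 and Ps = 208/7 + (1/7)·905 = 159.
The subsidy expands output by 905 − 793 = 112 past the efficient level; on those units the gap between marginal cost and willingness to pay runs from 0 up to 30.
DWL = ½ × 30 × 112 = 1680.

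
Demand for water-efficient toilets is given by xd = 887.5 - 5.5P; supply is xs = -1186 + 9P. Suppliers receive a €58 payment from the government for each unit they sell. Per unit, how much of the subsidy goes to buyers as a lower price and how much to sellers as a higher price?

Pre-subsidy: 887.5 - 5.5P = -1186 + 9P gives P* = 143, x* = 101.
With the subsidy, sellers receive Ps = Pb + 58 for each unit, where Pb is the price buyers pay.
Supply in terms of Pb becomes xs = -1186 + 9(Pb + 58) = -664 + 9Pb. Setting this equal to demand: 887.5 - 5.5Pb = -664 + 9Pb, so Pb = 107.
Sellers receive Ps = 107 + 58 = 165; x' = 887.5 − 5.5·107 = 299.
Buyers' price falls by P* − Pb = 143 − 107 = 36; sellers' price rises by Ps − P* = 165 − 143 = 22.

Buyers gain €36 per unit; sellers gain €22 per unit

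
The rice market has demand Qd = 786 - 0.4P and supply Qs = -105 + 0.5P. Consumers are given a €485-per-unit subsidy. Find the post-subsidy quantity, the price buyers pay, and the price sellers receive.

Pre-subsidy: 786 - 0.4P = -105 + 0.5P gives P* = 990, Q* = 390.
With the rebate, buyers effectively pay Pb = Ps − 485, where Ps is the price sellers receive.
Demand in terms of Ps becomes Qd = 786 − 0.4(Ps − 485) = 980 - 0.4Ps. Setting this equal to supply: 980 - 0.4Ps = -105 + 0.5Ps, so Ps = 10850/9.
Buyers pay Pb = 10850/9 − 485 = 6485/9; Q' = -105 + 0.5·(10850/9) = 4480/9.

Q' = 4480/9; buyers pay 6485/9; sellers receive 10850/9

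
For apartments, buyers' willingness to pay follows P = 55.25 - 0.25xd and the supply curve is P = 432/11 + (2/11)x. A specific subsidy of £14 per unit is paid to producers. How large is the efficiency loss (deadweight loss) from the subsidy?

Pre-subsidy: 55.25 - 0.25x = 432/11 + (2/11)x gives x* = 37 and P* = 46.
With the subsidy, sellers receive Ps = Pb + 14 for each unit, where Pb is the price buyers pay.
On the curves, Pb = 55.25 - 0.25x and Ps = 432/11 + (2/11)x; the wedge Ps − Pb = 14 gives 432/11 + (2/11)x − (55.25 - 0.25x) = 14, so x' = 1319/19.
Then Pb = 55.25 − 0.25·(1319/19) = 720/19 and Ps = 432/11 + (2/11)·(1319/19) = 986/19.
The subsidy expands output by 1319/19 − 37 = 616/19 past the efficient level; on those units the gap between marginal cost and willingness to pay runs from 0 up to 14.
DWL = ½ × 14 × 616/19 = 4312/19.

Deadweight loss = 4312/19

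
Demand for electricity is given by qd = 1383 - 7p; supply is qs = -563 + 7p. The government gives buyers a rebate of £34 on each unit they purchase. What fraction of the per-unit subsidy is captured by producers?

Producer share = 0.5

Pre-subsidy: 1383 - 7p = -563 + 7p gives p* = 139, q* = 410.
With the rebate, buyers effectively pay pb = ps − 34, where ps is the price sellers receive.
Demand in terms of ps becomes qd = 1383 − 7(ps − 34) = 1621 - 7ps. Setting this equal to supply: 1621 - 7ps = -563 + 7ps, so ps = 156.
Buyers pay pb = 156 − 34 = 122; q' = -563 + 7·156 = 529.
Buyers' price falls by p* − pb = 139 − 122 = 17; sellers' price rises by ps − p* = 156 − 139 = 17.
So producers capture 17/34 = 0.5 of each unit of subsidy.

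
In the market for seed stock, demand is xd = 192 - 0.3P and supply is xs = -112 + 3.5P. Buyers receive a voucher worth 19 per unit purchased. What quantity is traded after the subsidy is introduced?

Pre-subsidy: 192 - 0.3P = -112 + 3.5P gives P* = 80, x* = 168.
With the rebate, buyers effectively pay Pb = Ps − 19, where Ps is the price sellers receive.
Demand in terms of Ps becomes xd = 192 − 0.3(Ps − 19) = 197.7 - 0.3Ps. Setting this equal to supply: 197.7 - 0.3Ps = -112 + 3.5Ps, so Ps = 81.5.
Buyers pay Pb = 81.5 − 19 = 62.5; x' = -112 + 3.5·81.5 = 173.25.

x' = 173.25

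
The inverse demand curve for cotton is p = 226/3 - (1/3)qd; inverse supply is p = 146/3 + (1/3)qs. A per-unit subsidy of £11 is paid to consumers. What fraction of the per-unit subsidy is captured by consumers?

Consumer share = 0.5

Pre-subsidy: 226/3 - (1/3)q = 146/3 + (1/3)q gives q* = 40 and p* = 62.
With the rebate, buyers effectively pay pb = ps − 11, where ps is the price sellers receive.
On the curves, pb = 226/3 - (1/3)q and ps = 146/3 + (1/3)q; the wedge ps − pb = 11 gives 146/3 + (1/3)q − (226/3 - (1/3)q) = 11, so q' = 56.5.
Then pb = 226/3 − (1/3)·56.5 = 56.5 and ps = 146/3 + (1/3)·56.5 = 67.5.
Buyers' price falls by p* − pb = 62 − 56.5 = 5.5; sellers' price rises by ps − p* = 67.5 − 62 = 5.5.
So consumers capture 5.5/11 = 0.5 of each unit of subsidy.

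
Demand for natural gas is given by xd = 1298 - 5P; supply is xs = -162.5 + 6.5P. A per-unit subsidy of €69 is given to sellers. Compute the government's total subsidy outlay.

Pre-subsidy: 1298 - 5P = -162.5 + 6.5P gives P* = 127, x* = 663.
With the subsidy, sellers receive Ps = Pb + 69 for each unit, where Pb is the price buyers pay.
Supply in terms of Pb becomes xs = -162.5 + 6.5(Pb + 69) = 286 + 6.5Pb. Setting this equal to demand: 1298 - 5Pb = 286 + 6.5Pb, so Pb = 88.
Sellers receive Ps = 88 + 69 = 157; x' = 1298 − 5·88 = 858.
Government outlay = subsidy × quantity = 69 × 858 = 59202.

Government cost = €59202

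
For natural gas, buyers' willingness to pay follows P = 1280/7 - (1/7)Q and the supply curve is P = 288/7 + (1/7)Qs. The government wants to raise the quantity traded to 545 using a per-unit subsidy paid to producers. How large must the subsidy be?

Required subsidy s = 14 per unit

At Q = 545, from the demand curve buyers pay Pb = 1280/7 − (1/7)·545 = 105; from the supply curve sellers need Ps = 288/7 + (1/7)·545 = 119.
The subsidy must fill the gap: s = Ps − Pb = 119 − 105 = 14.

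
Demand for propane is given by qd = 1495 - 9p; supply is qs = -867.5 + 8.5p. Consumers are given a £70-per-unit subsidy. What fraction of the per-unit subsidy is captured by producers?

Pre-subsidy: 1495 - 9p = -867.5 + 8.5p gives p* = 135, q* = 280.
With the rebate, buyers effectively pay pb = ps − 70, where ps is the price sellers receive.
Demand in terms of ps becomes qd = 1495 − 9(ps − 70) = 2125 - 9ps. Setting this equal to supply: 2125 - 9ps = -867.5 + 8.5ps, so ps = 171.
Buyers pay pb = 171 − 70 = 101; q' = -867.5 + 8.5·171 = 586.
Buyers' price falls by p* − pb = 135 − 101 = 34; sellers' price rises by ps − p* = 171 − 135 = 36.
So producers capture 36/70 = 18/35 of each unit of subsidy.

Producer share = 18/35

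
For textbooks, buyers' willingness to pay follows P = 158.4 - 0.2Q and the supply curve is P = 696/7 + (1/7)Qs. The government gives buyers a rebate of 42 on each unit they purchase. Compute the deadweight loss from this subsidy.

Pre-subsidy: 158.4 - 0.2Q = 696/7 + (1/7)Q gives Q* = 172 and P* = 124.
With the rebate, buyers effectively pay Pb = Ps − 42, where Ps is the price sellers receive.
On the curves, Pb = 158.4 - 0.2Q and Ps = 696/7 + (1/7)Q; the wedge Ps − Pb = 42 gives 696/7 + (1/7)Q − (158.4 - 0.2Q) = 42, so Q' = 294.5.
Then Pb = 158.4 − 0.2·294.5 = 99.5 and Ps = 696/7 + (1/7)·294.5 = 141.5.
The subsidy expands output by 294.5 − 172 = 122.5 past the efficient level; on those units the gap between marginal cost and willingness to pay runs from 0 up to 42.
DWL = ½ × 42 × 122.5 = 2572.5.

Deadweight loss = 2572.5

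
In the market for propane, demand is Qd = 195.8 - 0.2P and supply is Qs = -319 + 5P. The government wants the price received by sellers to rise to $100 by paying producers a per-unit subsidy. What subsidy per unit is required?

At a seller price of 100, quantity supplied is -319 + 5·100 = 181.
Buyers absorb 181 only when they pay Pb with 195.8 − 0.2·Pb = 181, i.e. Pb = 74.
s = Ps − Pb = 100 − 74 = 26.

Required subsidy s = $26 per unit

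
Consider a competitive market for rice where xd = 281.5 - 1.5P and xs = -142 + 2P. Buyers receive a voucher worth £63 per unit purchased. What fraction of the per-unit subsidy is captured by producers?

Pre-subsidy: 281.5 - 1.5P = -142 + 2P gives P* = 121, x* = 100.
With the rebate, buyers effectively pay Pb = Ps − 63, where Ps is the price sellers receive.
Demand in terms of Ps becomes xd = 281.5 − 1.5(Ps − 63) = 376 - 1.5Ps. Setting this equal to supply: 376 - 1.5Ps = -142 + 2Ps, so Ps = 148.
Buyers pay Pb = 148 − 63 = 85; x' = -142 + 2·148 = 154.
Buyers' price falls by P* − Pb = 121 − 85 = 36; sellers' price rises by Ps − P* = 148 − 121 = 27.
So producers capture 27/63 = 3/7 of each unit of subsidy.

Producer share = 3/7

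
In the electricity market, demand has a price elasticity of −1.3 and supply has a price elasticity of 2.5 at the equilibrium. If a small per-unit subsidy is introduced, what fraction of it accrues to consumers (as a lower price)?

For a small subsidy around the equilibrium, the benefit split depends on the relative slopes, which at a point are proportional to the elasticities.
Buyer share = εs/(εs + |εd|) = 2.5/(2.5 + 1.3) = 25/38; seller share = |εd|/(εs + |εd|) = 13/38.

Consumer share = 25/38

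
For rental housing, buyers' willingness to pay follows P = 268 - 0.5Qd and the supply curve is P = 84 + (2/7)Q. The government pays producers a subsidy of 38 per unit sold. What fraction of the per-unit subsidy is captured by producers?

Producer share = 4/11

Pre-subsidy: 268 - 0.5Q = 84 + (2/7)Q gives Q* = 2576/11 and P* = 1660/11.
With the subsidy, sellers receive Ps = Pb + 38 for each unit, where Pb is the price buyers pay.
On the curves, Pb = 268 - 0.5Q and Ps = 84 + (2/7)Q; the wedge Ps − Pb = 38 gives 84 + (2/7)Q − (268 - 0.5Q) = 38, so Q' = 3108/11.
Then Pb = 268 − 0.5·(3108/11) = 1394/11 and Ps = 84 + (2/7)·(3108/11) = 1812/11.
Buyers' price falls by P* − Pb = 1660/11 − 1394/11 = 266/11; sellers' price rises by Ps − P* = 1812/11 − 1660/11 = 152/11.
So producers capture (152/11)/38 = 4/11 of each unit of subsidy.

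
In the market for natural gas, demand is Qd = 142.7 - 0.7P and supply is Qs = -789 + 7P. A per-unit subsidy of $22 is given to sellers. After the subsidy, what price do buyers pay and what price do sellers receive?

Pre-subsidy: 142.7 - 0.7P = -789 + 7P gives P* = 121, Q* = 58.
With the subsidy, sellers receive Ps = Pb + 22 for each unit, where Pb is the price buyers pay.
Supply in terms of Pb becomes Qs = -789 + 7(Pb + 22) = -635 + 7Pb. Setting this equal to demand: 142.7 - 0.7Pb = -635 + 7Pb, so Pb = 101.
Sellers receive Ps = 101 + 22 = 123; Q' = 142.7 − 0.7·101 = 72.

Buyers pay $101; sellers receive $123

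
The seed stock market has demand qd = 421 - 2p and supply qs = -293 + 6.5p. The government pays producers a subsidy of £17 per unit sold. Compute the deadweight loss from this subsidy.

Pre-subsidy: 421 - 2p = -293 + 6.5p gives p* = 84, q* = 253.
With the subsidy, sellers receive ps = pb + 17 for each unit, where pb is the price buyers pay.
Supply in terms of pb becomes qs = -293 + 6.5(pb + 17) = -182.5 + 6.5pb. Setting this equal to demand: 421 - 2pb = -182.5 + 6.5pb, so pb = 71.
Sellers receive ps = 71 + 17 = 88; q' = 421 − 2·71 = 279.
The subsidy expands output by 279 − 253 = 26 past the efficient level; on those units the gap between marginal cost and willingness to pay runs from 0 up to 17.
DWL = ½ × 17 × 26 = 221.

Deadweight loss = £221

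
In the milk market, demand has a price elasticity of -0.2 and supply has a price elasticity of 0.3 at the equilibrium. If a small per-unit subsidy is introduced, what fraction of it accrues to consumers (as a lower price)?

Consumer share = 0.6

For a small subsidy around the equilibrium, the benefit split depends on the relative slopes, which at a point are proportional to the elasticities.
Buyer share = εs/(εs + |εd|) = 0.3/(0.3 + 0.2) = 0.6; seller share = |εd|/(εs + |εd|) = 0.4.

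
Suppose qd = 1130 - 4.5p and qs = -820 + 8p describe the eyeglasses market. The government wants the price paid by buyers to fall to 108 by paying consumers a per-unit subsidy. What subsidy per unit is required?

Required subsidy s = 75 per unit

At a buyer price of 108, quantity demanded is 1130 − 4.5·108 = 644.
Sellers supply 644 only when they receive ps with -820 + 8·ps = 644, i.e. ps = 183.
s = ps − pb = 183 − 108 = 75.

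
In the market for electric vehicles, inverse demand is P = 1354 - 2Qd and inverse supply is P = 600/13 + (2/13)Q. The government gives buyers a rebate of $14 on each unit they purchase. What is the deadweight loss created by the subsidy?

Deadweight loss = $45.5

Pre-subsidy: 1354 - 2Q = 600/13 + (2/13)Q gives Q* = 8501/14 and P* = 977/7.
With the rebate, buyers effectively pay Pb = Ps − 14, where Ps is the price sellers receive.
On the curves, Pb = 1354 - 2Q and Ps = 600/13 + (2/13)Q; the wedge Ps − Pb = 14 gives 600/13 + (2/13)Q − (1354 - 2Q) = 14, so Q' = 4296/7.
Then Pb = 1354 − 2·(4296/7) = 886/7 and Ps = 600/13 + (2/13)·(4296/7) = 984/7.
The subsidy expands output by 4296/7 − 8501/14 = 6.5 past the efficient level; on those units the gap between marginal cost and willingness to pay runs from 0 up to 14.
DWL = ½ × 14 × 6.5 = 45.5.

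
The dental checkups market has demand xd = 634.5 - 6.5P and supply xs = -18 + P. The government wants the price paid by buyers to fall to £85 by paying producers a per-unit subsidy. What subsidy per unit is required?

Required subsidy s = £15 per unit

At a buyer price of 85, quantity demanded is 634.5 − 6.5·85 = 82.
Sellers supply 82 only when they receive Ps with -18 + 1·Ps = 82, i.e. Ps = 100.
s = Ps − Pb = 100 − 85 = 15.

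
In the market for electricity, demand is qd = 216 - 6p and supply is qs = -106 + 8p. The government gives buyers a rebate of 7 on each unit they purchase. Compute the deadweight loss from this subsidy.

Deadweight loss = 84

Pre-subsidy: 216 - 6p = -106 + 8p gives p* = 23, q* = 78.
With the rebate, buyers effectively pay pb = ps − 7, where ps is the price sellers receive.
Demand in terms of ps becomes qd = 216 − 6(ps − 7) = 258 - 6ps. Setting this equal to supply: 258 - 6ps = -106 + 8ps, so ps = 26.
Buyers pay pb = 26 − 7 = 19; q' = -106 + 8·26 = 102.
The subsidy expands output by 102 − 78 = 24 past the efficient level; on those units the gap between marginal cost and willingness to pay runs from 0 up to 7.
DWL = ½ × 7 × 24 = 84.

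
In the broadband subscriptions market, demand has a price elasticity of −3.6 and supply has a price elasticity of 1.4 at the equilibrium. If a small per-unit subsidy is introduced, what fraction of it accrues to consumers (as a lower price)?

For a small subsidy around the equilibrium, the benefit split depends on the relative slopes, which at a point are proportional to the elasticities.
Buyer share = εs/(εs + |εd|) = 1.4/(1.4 + 3.6) = 0.28; seller share = |εd|/(εs + |εd|) = 0.72.

Consumer share = 0.28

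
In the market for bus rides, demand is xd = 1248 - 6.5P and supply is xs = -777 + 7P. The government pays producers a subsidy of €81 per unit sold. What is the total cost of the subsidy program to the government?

Pre-subsidy: 1248 - 6.5P = -777 + 7P gives P* = 150, x* = 273.
With the subsidy, sellers receive Ps = Pb + 81 for each unit, where Pb is the price buyers pay.
Supply in terms of Pb becomes xs = -777 + 7(Pb + 81) = -210 + 7Pb. Setting this equal to demand: 1248 - 6.5Pb = -210 + 7Pb, so Pb = 108.
Sellers receive Ps = 108 + 81 = 189; x' = 1248 − 6.5·108 = 546.
Government outlay = subsidy × quantity = 81 × 546 = 44226.

Government cost = €44226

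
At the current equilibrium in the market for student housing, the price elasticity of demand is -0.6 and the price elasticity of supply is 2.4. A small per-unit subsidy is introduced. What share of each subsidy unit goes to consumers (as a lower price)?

Consumer share = 0.8

For a small subsidy around the equilibrium, the benefit split depends on the relative slopes, which at a point are proportional to the elasticities.
Buyer share = εs/(εs + |εd|) = 2.4/(2.4 + 0.6) = 0.8; seller share = |εd|/(εs + |εd|) = 0.2.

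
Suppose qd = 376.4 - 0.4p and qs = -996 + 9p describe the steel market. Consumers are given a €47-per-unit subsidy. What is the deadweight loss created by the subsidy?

Deadweight loss = €423

Pre-subsidy: 376.4 - 0.4p = -996 + 9p gives p* = 146, q* = 318.
With the rebate, buyers effectively pay pb = ps − 47, where ps is the price sellers receive.
Demand in terms of ps becomes qd = 376.4 − 0.4(ps − 47) = 395.2 - 0.4ps. Setting this equal to supply: 395.2 - 0.4ps = -996 + 9ps, so ps = 148.
Buyers pay pb = 148 − 47 = 101; q' = -996 + 9·148 = 336.
The subsidy expands output by 336 − 318 = 18 past the efficient level; on those units the gap between marginal cost and willingness to pay runs from 0 up to 47.
DWL = ½ × 47 × 18 = 423.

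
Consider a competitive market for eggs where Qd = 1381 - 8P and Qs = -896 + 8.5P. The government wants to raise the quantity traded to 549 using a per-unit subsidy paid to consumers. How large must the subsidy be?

At Q = 549, invert demand for the buyer price: Pb = (1381 − 549)/8 = 104; invert supply for the seller price: Ps = (549 − (-896))/8.5 = 170.
The subsidy must fill the gap: s = Ps − Pb = 170 − 104 = 66.

Required subsidy s = 66 per unit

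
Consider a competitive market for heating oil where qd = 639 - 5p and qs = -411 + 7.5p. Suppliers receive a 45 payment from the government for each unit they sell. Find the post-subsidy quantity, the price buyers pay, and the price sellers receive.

q' = 354; buyers pay 57; sellers receive 102

Pre-subsidy: 639 - 5p = -411 + 7.5p gives p* = 84, q* = 219.
With the subsidy, sellers receive ps = pb + 45 for each unit, where pb is the price buyers pay.
Supply in terms of pb becomes qs = -411 + 7.5(pb + 45) = -73.5 + 7.5pb. Setting this equal to demand: 639 - 5pb = -73.5 + 7.5pb, so pb = 57.
Sellers receive ps = 57 + 45 = 102; q' = 639 − 5·57 = 354.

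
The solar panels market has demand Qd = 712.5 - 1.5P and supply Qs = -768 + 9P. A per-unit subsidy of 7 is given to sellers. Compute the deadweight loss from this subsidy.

Pre-subsidy: 712.5 - 1.5P = -768 + 9P gives P* = 141, Q* = 501.
With the subsidy, sellers receive Ps = Pb + 7 for each unit, where Pb is the price buyers pay.
Supply in terms of Pb becomes Qs = -768 + 9(Pb + 7) = -705 + 9Pb. Setting this equal to demand: 712.5 - 1.5Pb = -705 + 9Pb, so Pb = 135.
Sellers receive Ps = 135 + 7 = 142; Q' = 712.5 − 1.5·135 = 510.
The subsidy expands output by 510 − 501 = 9 past the efficient level; on those units the gap between marginal cost and willingness to pay runs from 0 up to 7.
DWL = ½ × 7 × 9 = 31.5.

Deadweight loss = 31.5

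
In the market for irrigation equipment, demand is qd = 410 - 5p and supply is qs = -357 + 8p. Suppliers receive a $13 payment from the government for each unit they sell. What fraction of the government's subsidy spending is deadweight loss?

Pre-subsidy: 410 - 5p = -357 + 8p gives p* = 59, q* = 115.
With the subsidy, sellers receive ps = pb + 13 for each unit, where pb is the price buyers pay.
Supply in terms of pb becomes qs = -357 + 8(pb + 13) = -253 + 8pb. Setting this equal to demand: 410 - 5pb = -253 + 8pb, so pb = 51.
Sellers receive ps = 51 + 13 = 64; q' = 410 − 5·51 = 155.
ΔCS = ½(115 + 155)(59 − 51) = 1080; ΔPS = ½(115 + 155)(64 − 59) = 675.
Government spending = 13 × 155 = 2015.
DWL = ½ × 13 × (155 − 115) = 260; fraction = 260 / 2015 = 4/31.

DWL / government spending = 4/31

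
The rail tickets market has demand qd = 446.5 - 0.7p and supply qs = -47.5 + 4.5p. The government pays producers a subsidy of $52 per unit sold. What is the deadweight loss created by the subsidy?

Deadweight loss = $819

Pre-subsidy: 446.5 - 0.7p = -47.5 + 4.5p gives p* = 95, q* = 380.
With the subsidy, sellers receive ps = pb + 52 for each unit, where pb is the price buyers pay.
Supply in terms of pb becomes qs = -47.5 + 4.5(pb + 52) = 186.5 + 4.5pb. Setting this equal to demand: 446.5 - 0.7pb = 186.5 + 4.5pb, so pb = 50.
Sellers receive ps = 50 + 52 = 102; q' = 446.5 − 0.7·50 = 411.5.
The subsidy expands output by 411.5 − 380 = 31.5 past the efficient level; on those units the gap between marginal cost and willingness to pay runs from 0 up to 52.
DWL = ½ × 52 × 31.5 = 819.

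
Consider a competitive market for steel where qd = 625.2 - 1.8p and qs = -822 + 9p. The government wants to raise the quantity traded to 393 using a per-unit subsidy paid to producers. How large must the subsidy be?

Required subsidy s = 6 per unit

At q = 393, invert demand for the buyer price: pb = (625.2 − 393)/1.8 = 129; invert supply for the seller price: ps = (393 − (-822))/9 = 135.
The subsidy must fill the gap: s = ps − pb = 135 − 129 = 6.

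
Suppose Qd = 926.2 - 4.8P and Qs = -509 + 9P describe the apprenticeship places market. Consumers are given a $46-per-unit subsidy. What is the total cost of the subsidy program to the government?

Pre-subsidy: 926.2 - 4.8P = -509 + 9P gives P* = 104, Q* = 427.
With the rebate, buyers effectively pay Pb = Ps − 46, where Ps is the price sellers receive.
Demand in terms of Ps becomes Qd = 926.2 − 4.8(Ps − 46) = 1147 - 4.8Ps. Setting this equal to supply: 1147 - 4.8Ps = -509 + 9Ps, so Ps = 120.
Buyers pay Pb = 120 − 46 = 74; Q' = -509 + 9·120 = 571.
Government outlay = subsidy × quantity = 46 × 571 = 26266.

Government cost = $26266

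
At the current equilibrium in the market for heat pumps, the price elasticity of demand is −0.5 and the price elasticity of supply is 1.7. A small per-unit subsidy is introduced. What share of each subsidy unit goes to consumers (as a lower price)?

For a small subsidy around the equilibrium, the benefit split depends on the relative slopes, which at a point are proportional to the elasticities.
Buyer share = εs/(εs + |εd|) = 1.7/(1.7 + 0.5) = 17/22; seller share = |εd|/(εs + |εd|) = 5/22.

Consumer share = 17/22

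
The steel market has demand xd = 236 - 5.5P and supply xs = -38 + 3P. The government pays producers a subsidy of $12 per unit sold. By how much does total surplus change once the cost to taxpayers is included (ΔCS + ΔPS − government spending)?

Net change in total surplus = -2376/17

Pre-subsidy: 236 - 5.5P = -38 + 3P gives P* = 548/17, x* = 998/17.
With the subsidy, sellers receive Ps = Pb + 12 for each unit, where Pb is the price buyers pay.
Supply in terms of Pb becomes xs = -38 + 3(Pb + 12) = -2 + 3Pb. Setting this equal to demand: 236 - 5.5Pb = -2 + 3Pb, so Pb = 28.
Sellers receive Ps = 28 + 12 = 40; x' = 236 − 5.5·28 = 82.
ΔCS = ½(998/17 + 82)(548/17 − 28) = 86112/289; ΔPS = ½(998/17 + 82)(40 − 548/17) = 157872/289.
Government spending = 12 × 82 = 984.
Net change = 86112/289 + 157872/289 − 984 = -2376/17. The loss equals the DWL triangle ½·12·396/17.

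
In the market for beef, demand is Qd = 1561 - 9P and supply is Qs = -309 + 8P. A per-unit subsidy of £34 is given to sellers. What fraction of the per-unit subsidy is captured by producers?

Producer share = 9/17

Pre-subsidy: 1561 - 9P = -309 + 8P gives P* = 110, Q* = 571.
With the subsidy, sellers receive Ps = Pb + 34 for each unit, where Pb is the price buyers pay.
Supply in terms of Pb becomes Qs = -309 + 8(Pb + 34) = -37 + 8Pb. Setting this equal to demand: 1561 - 9Pb = -37 + 8Pb, so Pb = 94.
Sellers receive Ps = 94 + 34 = 128; Q' = 1561 − 9·94 = 715.
Buyers' price falls by P* − Pb = 110 − 94 = 16; sellers' price rises by Ps − P* = 128 − 110 = 18.
So producers capture 18/34 = 9/17 of each unit of subsidy.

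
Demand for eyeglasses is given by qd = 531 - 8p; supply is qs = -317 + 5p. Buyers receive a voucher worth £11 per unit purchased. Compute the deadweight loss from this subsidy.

Pre-subsidy: 531 - 8p = -317 + 5p gives p* = 848/13, q* = 119/13.
With the rebate, buyers effectively pay pb = ps − 11, where ps is the price sellers receive.
Demand in terms of ps becomes qd = 531 − 8(ps − 11) = 619 - 8ps. Setting this equal to supply: 619 - 8ps = -317 + 5ps, so ps = 72.
Buyers pay pb = 72 − 11 = 61; q' = -317 + 5·72 = 43.
The subsidy expands output by 43 − 119/13 = 440/13 past the efficient level; on those units the gap between marginal cost and willingness to pay runs from 0 up to 11.
DWL = ½ × 11 × 440/13 = 2420/13.

Deadweight loss = 2420/13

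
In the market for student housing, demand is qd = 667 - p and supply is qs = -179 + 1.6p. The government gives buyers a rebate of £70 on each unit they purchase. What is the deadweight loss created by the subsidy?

Deadweight loss = 19600/13

Pre-subsidy: 667 - p = -179 + 1.6p gives p* = 4230/13, q* = 4441/13.
With the rebate, buyers effectively pay pb = ps − 70, where ps is the price sellers receive.
Demand in terms of ps becomes qd = 667 − 1(ps − 70) = 737 - ps. Setting this equal to supply: 737 - ps = -179 + 1.6ps, so ps = 4580/13.
Buyers pay pb = 4580/13 − 70 = 3670/13; q' = -179 + 1.6·(4580/13) = 5001/13.
The subsidy expands output by 5001/13 − 4441/13 = 560/13 past the efficient level; on those units the gap between marginal cost and willingness to pay runs from 0 up to 70.
DWL = ½ × 70 × 560/13 = 19600/13.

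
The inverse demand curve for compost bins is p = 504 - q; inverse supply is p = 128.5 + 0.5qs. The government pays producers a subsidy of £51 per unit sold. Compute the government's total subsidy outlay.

Government cost = £14501

Pre-subsidy: 504 - q = 128.5 + 0.5q gives q* = 751/3 and p* = 761/3.
With the subsidy, sellers receive ps = pb + 51 for each unit, where pb is the price buyers pay.
On the curves, pb = 504 - q and ps = 128.5 + 0.5q; the wedge ps − pb = 51 gives 128.5 + 0.5q − (504 - q) = 51, so q' = 853/3.
Then pb = 504 − 1·(853/3) = 659/3 and ps = 128.5 + 0.5·(853/3) = 812/3.
Government outlay = subsidy × quantity = 51 × 853/3 = 14501.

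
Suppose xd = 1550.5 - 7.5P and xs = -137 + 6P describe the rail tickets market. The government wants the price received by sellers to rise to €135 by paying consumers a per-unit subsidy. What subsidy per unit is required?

Required subsidy s = €18 per unit

At a seller price of 135, quantity supplied is -137 + 6·135 = 673.
Buyers absorb 673 only when they pay Pb with 1550.5 − 7.5·Pb = 673, i.e. Pb = 117.
s = Ps − Pb = 135 − 117 = 18.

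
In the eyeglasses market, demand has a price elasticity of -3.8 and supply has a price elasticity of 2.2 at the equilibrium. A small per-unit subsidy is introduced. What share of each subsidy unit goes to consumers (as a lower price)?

For a small subsidy around the equilibrium, the benefit split depends on the relative slopes, which at a point are proportional to the elasticities.
Buyer share = εs/(εs + |εd|) = 2.2/(2.2 + 3.8) = 11/30; seller share = |εd|/(εs + |εd|) = 19/30.

Consumer share = 11/30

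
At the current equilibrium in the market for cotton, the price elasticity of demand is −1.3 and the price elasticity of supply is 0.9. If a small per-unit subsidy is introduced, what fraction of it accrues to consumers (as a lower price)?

Consumer share = 9/22

For a small subsidy around the equilibrium, the benefit split depends on the relative slopes, which at a point are proportional to the elasticities.
Buyer share = εs/(εs + |εd|) = 0.9/(0.9 + 1.3) = 9/22; seller share = |εd|/(εs + |εd|) = 13/22.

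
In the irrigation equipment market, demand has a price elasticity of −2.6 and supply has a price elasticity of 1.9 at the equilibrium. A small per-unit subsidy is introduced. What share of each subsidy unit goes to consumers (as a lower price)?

Consumer share = 19/45

For a small subsidy around the equilibrium, the benefit split depends on the relative slopes, which at a point are proportional to the elasticities.
Buyer share = εs/(εs + |εd|) = 1.9/(1.9 + 2.6) = 19/45; seller share = |εd|/(εs + |εd|) = 26/45.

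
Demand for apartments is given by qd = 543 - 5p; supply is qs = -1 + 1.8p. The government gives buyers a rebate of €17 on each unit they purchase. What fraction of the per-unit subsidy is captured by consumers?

Pre-subsidy: 543 - 5p = -1 + 1.8p gives p* = 80, q* = 143.
With the rebate, buyers effectively pay pb = ps − 17, where ps is the price sellers receive.
Demand in terms of ps becomes qd = 543 − 5(ps − 17) = 628 - 5ps. Setting this equal to supply: 628 - 5ps = -1 + 1.8ps, so ps = 92.5.
Buyers pay pb = 92.5 − 17 = 75.5; q' = -1 + 1.8·92.5 = 165.5.
Buyers' price falls by p* − pb = 80 − 75.5 = 4.5; sellers' price rises by ps − p* = 92.5 − 80 = 12.5.
So consumers capture 4.5/17 = 9/34 of each unit of subsidy.

Consumer share = 9/34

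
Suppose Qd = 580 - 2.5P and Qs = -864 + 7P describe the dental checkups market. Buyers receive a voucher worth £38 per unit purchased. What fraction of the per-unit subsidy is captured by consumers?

Pre-subsidy: 580 - 2.5P = -864 + 7P gives P* = 152, Q* = 200.
With the rebate, buyers effectively pay Pb = Ps − 38, where Ps is the price sellers receive.
Demand in terms of Ps becomes Qd = 580 − 2.5(Ps − 38) = 675 - 2.5Ps. Setting this equal to supply: 675 - 2.5Ps = -864 + 7Ps, so Ps = 162.
Buyers pay Pb = 162 − 38 = 124; Q' = -864 + 7·162 = 270.
Buyers' price falls by P* − Pb = 152 − 124 = 28; sellers' price rises by Ps − P* = 162 − 152 = 10.
So consumers capture 28/38 = 14/19 of each unit of subsidy.

Consumer share = 14/19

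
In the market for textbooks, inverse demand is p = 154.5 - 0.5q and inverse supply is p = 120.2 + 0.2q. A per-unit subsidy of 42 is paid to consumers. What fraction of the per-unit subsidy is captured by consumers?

Consumer share = 5/7

Pre-subsidy: 154.5 - 0.5q = 120.2 + 0.2q gives q* = 49 and p* = 130.
With the rebate, buyers effectively pay pb = ps − 42, where ps is the price sellers receive.
On the curves, pb = 154.5 - 0.5q and ps = 120.2 + 0.2q; the wedge ps − pb = 42 gives 120.2 + 0.2q − (154.5 - 0.5q) = 42, so q' = 109.
Then pb = 154.5 − 0.5·109 = 100 and ps = 120.2 + 0.2·109 = 142.
Buyers' price falls by p* − pb = 130 − 100 = 30; sellers' price rises by ps − p* = 142 − 130 = 12.
So consumers capture 30/42 = 5/7 of each unit of subsidy.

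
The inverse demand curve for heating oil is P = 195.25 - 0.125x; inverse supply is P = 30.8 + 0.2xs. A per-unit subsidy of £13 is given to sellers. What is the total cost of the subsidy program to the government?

Government cost = £7098

Pre-subsidy: 195.25 - 0.125x = 30.8 + 0.2x gives x* = 506 and P* = 132.
With the subsidy, sellers receive Ps = Pb + 13 for each unit, where Pb is the price buyers pay.
On the curves, Pb = 195.25 - 0.125x and Ps = 30.8 + 0.2x; the wedge Ps − Pb = 13 gives 30.8 + 0.2x − (195.25 - 0.125x) = 13, so x' = 546.
Then Pb = 195.25 − 0.125·546 = 127 and Ps = 30.8 + 0.2·546 = 140.
Government outlay = subsidy × quantity = 13 × 546 = 7098.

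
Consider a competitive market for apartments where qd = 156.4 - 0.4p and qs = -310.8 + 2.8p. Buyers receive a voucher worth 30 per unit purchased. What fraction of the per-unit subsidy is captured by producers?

Producer share = 0.125

Pre-subsidy: 156.4 - 0.4p = -310.8 + 2.8p gives p* = 146, q* = 98.
With the rebate, buyers effectively pay pb = ps − 30, where ps is the price sellers receive.
Demand in terms of ps becomes qd = 156.4 − 0.4(ps − 30) = 168.4 - 0.4ps. Setting this equal to supply: 168.4 - 0.4ps = -310.8 + 2.8ps, so ps = 149.75.
Buyers pay pb = 149.75 − 30 = 119.75; q' = -310.8 + 2.8·149.75 = 108.5.
Buyers' price falls by p* − pb = 146 − 119.75 = 26.25; sellers' price rises by ps − p* = 149.75 − 146 = 3.75.
So producers capture 3.75/30 = 0.125 of each unit of subsidy.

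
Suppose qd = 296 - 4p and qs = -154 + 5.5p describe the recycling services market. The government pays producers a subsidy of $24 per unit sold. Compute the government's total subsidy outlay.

Government cost = 73920/19

Pre-subsidy: 296 - 4p = -154 + 5.5p gives p* = 900/19, q* = 2024/19.
With the subsidy, sellers receive ps = pb + 24 for each unit, where pb is the price buyers pay.
Supply in terms of pb becomes qs = -154 + 5.5(pb + 24) = -22 + 5.5pb. Setting this equal to demand: 296 - 4pb = -22 + 5.5pb, so pb = 636/19.
Sellers receive ps = 636/19 + 24 = 1092/19; q' = 296 − 4·(636/19) = 3080/19.
Government outlay = subsidy × quantity = 24 × 3080/19 = 73920/19.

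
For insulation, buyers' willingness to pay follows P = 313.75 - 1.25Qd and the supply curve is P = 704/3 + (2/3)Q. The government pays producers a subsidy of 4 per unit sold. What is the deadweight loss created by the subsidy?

Pre-subsidy: 313.75 - 1.25Q = 704/3 + (2/3)Q gives Q* = 949/23 and P* = 6030/23.
With the subsidy, sellers receive Ps = Pb + 4 for each unit, where Pb is the price buyers pay.
On the curves, Pb = 313.75 - 1.25Q and Ps = 704/3 + (2/3)Q; the wedge Ps − Pb = 4 gives 704/3 + (2/3)Q − (313.75 - 1.25Q) = 4, so Q' = 997/23.
Then Pb = 313.75 − 1.25·(997/23) = 5970/23 and Ps = 704/3 + (2/3)·(997/23) = 6062/23.
The subsidy expands output by 997/23 − 949/23 = 48/23 past the efficient level; on those units the gap between marginal cost and willingness to pay runs from 0 up to 4.
DWL = ½ × 4 × 48/23 = 96/23.

Deadweight loss = 96/23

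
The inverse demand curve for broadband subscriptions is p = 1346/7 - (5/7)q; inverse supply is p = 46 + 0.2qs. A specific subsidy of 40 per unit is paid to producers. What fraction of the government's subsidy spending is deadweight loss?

DWL / government spending = 35/326

Pre-subsidy: 1346/7 - (5/7)q = 46 + 0.2q gives q* = 160 and p* = 78.
With the subsidy, sellers receive ps = pb + 40 for each unit, where pb is the price buyers pay.
On the curves, pb = 1346/7 - (5/7)q and ps = 46 + 0.2q; the wedge ps − pb = 40 gives 46 + 0.2q − (1346/7 - (5/7)q) = 40, so q' = 203.75.
Then pb = 1346/7 − (5/7)·203.75 = 46.75 and ps = 46 + 0.2·203.75 = 86.75.
ΔCS = ½(160 + 203.75)(78 − 46.75) = 5683.59375; ΔPS = ½(160 + 203.75)(86.75 − 78) = 1591.40625.
Government spending = 40 × 203.75 = 8150.
DWL = ½ × 40 × (203.75 − 160) = 875; fraction = 875 / 8150 = 35/326.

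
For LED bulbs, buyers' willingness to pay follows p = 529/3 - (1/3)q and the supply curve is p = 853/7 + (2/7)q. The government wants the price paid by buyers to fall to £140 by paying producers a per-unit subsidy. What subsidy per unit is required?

At a buyer price of 140, quantity demanded is 529 − 3·140 = 109.
Sellers supply 109 only when they receive ps = 853/7 + (2/7)·109 = 153.
s = ps − pb = 153 − 140 = 13.

Required subsidy s = £13 per unit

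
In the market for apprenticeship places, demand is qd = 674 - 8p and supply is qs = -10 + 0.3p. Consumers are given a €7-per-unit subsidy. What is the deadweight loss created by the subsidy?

Deadweight loss = 588/83

Pre-subsidy: 674 - 8p = -10 + 0.3p gives p* = 6840/83, q* = 1222/83.
With the rebate, buyers effectively pay pb = ps − 7, where ps is the price sellers receive.
Demand in terms of ps becomes qd = 674 − 8(ps − 7) = 730 - 8ps. Setting this equal to supply: 730 - 8ps = -10 + 0.3ps, so ps = 7400/83.
Buyers pay pb = 7400/83 − 7 = 6819/83; q' = -10 + 0.3·(7400/83) = 1390/83.
The subsidy expands output by 1390/83 − 1222/83 = 168/83 past the efficient level; on those units the gap between marginal cost and willingness to pay runs from 0 up to 7.
DWL = ½ × 7 × 168/83 = 588/83.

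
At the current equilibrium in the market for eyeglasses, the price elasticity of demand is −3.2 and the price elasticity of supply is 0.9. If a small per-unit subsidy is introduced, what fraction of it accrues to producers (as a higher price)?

Producer share = 32/41

For a small subsidy around the equilibrium, the benefit split depends on the relative slopes, which at a point are proportional to the elasticities.
Buyer share = εs/(εs + |εd|) = 0.9/(0.9 + 3.2) = 9/41; seller share = |εd|/(εs + |εd|) = 32/41.
So producers capture 32/41 of the subsidy.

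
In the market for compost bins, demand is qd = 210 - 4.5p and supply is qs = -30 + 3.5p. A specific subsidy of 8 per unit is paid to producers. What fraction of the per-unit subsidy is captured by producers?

Producer share = 0.5625

Pre-subsidy: 210 - 4.5p = -30 + 3.5p gives p* = 30, q* = 75.
With the subsidy, sellers receive ps = pb + 8 for each unit, where pb is the price buyers pay.
Supply in terms of pb becomes qs = -30 + 3.5(pb + 8) = -2 + 3.5pb. Setting this equal to demand: 210 - 4.5pb = -2 + 3.5pb, so pb = 26.5.
Sellers receive ps = 26.5 + 8 = 34.5; q' = 210 − 4.5·26.5 = 90.75.
Buyers' price falls by p* − pb = 30 − 26.5 = 3.5; sellers' price rises by ps − p* = 34.5 − 30 = 4.5.
So producers capture 4.5/8 = 0.5625 of each unit of subsidy.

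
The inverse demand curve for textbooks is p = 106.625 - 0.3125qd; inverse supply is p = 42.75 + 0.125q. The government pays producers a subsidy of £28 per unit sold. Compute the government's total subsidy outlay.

Government cost = £5880

Pre-subsidy: 106.625 - 0.3125q = 42.75 + 0.125q gives q* = 146 and p* = 61.
With the subsidy, sellers receive ps = pb + 28 for each unit, where pb is the price buyers pay.
On the curves, pb = 106.625 - 0.3125q and ps = 42.75 + 0.125q; the wedge ps − pb = 28 gives 42.75 + 0.125q − (106.625 - 0.3125q) = 28, so q' = 210.
Then pb = 106.625 − 0.3125·210 = 41 and ps = 42.75 + 0.125·210 = 69.
Government outlay = subsidy × quantity = 28 × 210 = 5880.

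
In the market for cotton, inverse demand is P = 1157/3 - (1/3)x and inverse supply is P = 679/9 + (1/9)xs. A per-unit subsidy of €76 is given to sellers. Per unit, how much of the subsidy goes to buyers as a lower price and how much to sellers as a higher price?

Pre-subsidy: 1157/3 - (1/3)x = 679/9 + (1/9)x gives x* = 698 and P* = 153.
With the subsidy, sellers receive Ps = Pb + 76 for each unit, where Pb is the price buyers pay.
On the curves, Pb = 1157/3 - (1/3)x and Ps = 679/9 + (1/9)x; the wedge Ps − Pb = 76 gives 679/9 + (1/9)x − (1157/3 - (1/3)x) = 76, so x' = 869.
Then Pb = 1157/3 − (1/3)·869 = 96 and Ps = 679/9 + (1/9)·869 = 172.
Buyers' price falls by P* − Pb = 153 − 96 = 57; sellers' price rises by Ps − P* = 172 − 153 = 19.

Buyers gain €57 per unit; sellers gain €19 per unit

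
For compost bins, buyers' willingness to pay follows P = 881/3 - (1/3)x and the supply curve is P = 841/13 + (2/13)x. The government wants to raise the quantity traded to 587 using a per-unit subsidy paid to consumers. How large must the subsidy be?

Required subsidy s = 57 per unit

At x = 587, from the demand curve buyers pay Pb = 881/3 − (1/3)·587 = 98; from the supply curve sellers need Ps = 841/13 + (2/13)·587 = 155.
The subsidy must fill the gap: s = Ps − Pb = 155 − 98 = 57.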